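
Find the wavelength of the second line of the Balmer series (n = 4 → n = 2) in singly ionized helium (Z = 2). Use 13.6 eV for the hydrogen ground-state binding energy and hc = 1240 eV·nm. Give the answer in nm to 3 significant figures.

The Balmer series terminates on n_f = 2; the second line has n_i = 2+2 = 4.
ΔE = 54.40 × (1/2² − 1/4²) = 10.20 eV.
λ = 1240 / 10.20 = 122 nm.

122 nm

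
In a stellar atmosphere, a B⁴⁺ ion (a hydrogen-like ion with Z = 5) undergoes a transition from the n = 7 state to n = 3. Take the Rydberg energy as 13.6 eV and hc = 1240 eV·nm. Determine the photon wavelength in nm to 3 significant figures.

40.2 nm

For Z = 5 the level energies scale as Z², so the effective Rydberg energy is 13.6 × 25 = 340.0 eV.
ΔE = 340.0 × (1/3² − 1/7²) = 340.0 × 0.09070 = 30.84 eV.
λ = hc/ΔE = 1240 / 30.84 = 40.2 nm.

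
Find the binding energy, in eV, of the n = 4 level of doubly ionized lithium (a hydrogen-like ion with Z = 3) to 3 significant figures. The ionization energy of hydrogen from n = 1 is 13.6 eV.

7.65 eV

E_n = −13.6 Z²/n² = −122.4/n² eV for Z = 3.
E_4 = −122.4/16 = −7.65 eV, so ionization (to E = 0) requires 7.65 eV.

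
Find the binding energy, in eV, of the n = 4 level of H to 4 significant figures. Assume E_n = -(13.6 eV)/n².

E_4 = −13.60/16 = −0.8500 eV, so ionization (to E = 0) requires 0.8500 eV.

0.8500 eV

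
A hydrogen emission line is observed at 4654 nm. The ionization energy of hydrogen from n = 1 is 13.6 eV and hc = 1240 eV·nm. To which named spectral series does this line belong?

Pfund

ΔE = 1240/4654 = 0.2664 eV.
This matches 13.6 × (1/5² − 1/7²), so n_f = 5: the Pfund series.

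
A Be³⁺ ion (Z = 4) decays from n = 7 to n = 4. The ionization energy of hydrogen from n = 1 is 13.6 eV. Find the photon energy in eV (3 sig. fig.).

The Bohr energies scale as Z², so for Z = 4: E_n = −217.6/n² eV.
E_7 = −217.6/49 = −4.441 eV and E_4 = −217.6/16 = −13.60 eV.
The photon energy is |E_7 − E_4| = 9.16 eV.

9.16 eV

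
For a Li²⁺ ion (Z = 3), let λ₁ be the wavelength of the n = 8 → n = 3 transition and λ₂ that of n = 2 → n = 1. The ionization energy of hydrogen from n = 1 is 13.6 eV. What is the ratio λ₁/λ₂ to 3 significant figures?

7.85

λ ∝ 1/ΔE ∝ 1/(1/n_f² − 1/n_i²), and the Z² and hc factors cancel in the ratio.
λ₁/λ₂ = (1/1² − 1/2²)/(1/3² − 1/8²) = 0.7500/0.09549 = 7.85.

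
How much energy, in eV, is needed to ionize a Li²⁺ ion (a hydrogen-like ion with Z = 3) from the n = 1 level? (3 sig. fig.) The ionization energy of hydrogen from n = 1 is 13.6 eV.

122 eV

E_n = −13.6 Z²/n² = −122.4/n² eV for Z = 3.
E_1 = −122.4/1 = −122 eV, so ionization (to E = 0) requires 122 eV.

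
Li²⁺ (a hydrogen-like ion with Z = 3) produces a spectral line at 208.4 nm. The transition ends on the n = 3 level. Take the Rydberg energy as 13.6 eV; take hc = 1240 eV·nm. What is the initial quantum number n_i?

The photon energy is ΔE = hc/λ = 1240 / 208.4 = 5.950 eV.
With Z = 3, ΔE = 122.4 × (1/n_f² − 1/n_i²), so 1/n_f² − 1/n_i² = 0.04861.
With n_f = 3: 1/n_i² = 1/9 − 0.04861 = 0.06250, so n_i ≈ 4.00.

n_i = 4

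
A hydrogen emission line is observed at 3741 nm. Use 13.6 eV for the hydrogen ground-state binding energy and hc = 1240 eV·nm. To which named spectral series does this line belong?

Pfund

ΔE = 1240/3741 = 0.3315 eV.
This matches 13.6 × (1/5² − 1/8²), so n_f = 5: the Pfund series.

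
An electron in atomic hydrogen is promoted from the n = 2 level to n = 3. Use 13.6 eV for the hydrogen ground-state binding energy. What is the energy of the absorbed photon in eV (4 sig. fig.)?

1.889 eV

E_3 = −13.60/9 = −1.511 eV and E_2 = −13.60/4 = −3.400 eV.
The photon energy is |E_3 − E_2| = 1.889 eV.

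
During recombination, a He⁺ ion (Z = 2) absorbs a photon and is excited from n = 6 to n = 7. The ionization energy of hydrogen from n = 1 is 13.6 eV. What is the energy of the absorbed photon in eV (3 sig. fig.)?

The Bohr energies scale as Z², so for Z = 2: E_n = −54.40/n² eV.
E_7 = −54.40/49 = −1.110 eV and E_6 = −54.40/36 = −1.511 eV.
The photon energy is |E_7 − E_6| = 0.401 eV.

0.401 eV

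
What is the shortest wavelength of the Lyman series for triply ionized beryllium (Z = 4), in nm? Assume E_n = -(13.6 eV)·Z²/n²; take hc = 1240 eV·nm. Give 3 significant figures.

The Lyman series has lower level n_f = 1; the series limit corresponds to n_i → ∞.
ΔE_max = 13.6 × 16 / 1² = 217.6 eV.
λ_min = 1240 / 217.6 = 5.70 nm.

5.70 nm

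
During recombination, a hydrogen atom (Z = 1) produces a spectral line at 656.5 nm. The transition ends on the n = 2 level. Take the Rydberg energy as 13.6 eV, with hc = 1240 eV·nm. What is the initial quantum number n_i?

The photon energy is ΔE = hc/λ = 1240 / 656.5 = 1.889 eV.
With Z = 1, ΔE = 13.60 × (1/n_f² − 1/n_i²), so 1/n_f² − 1/n_i² = 0.1389.
With n_f = 2: 1/n_i² = 1/4 − 0.1389 = 0.1111, so n_i ≈ 3.00.

n_i = 3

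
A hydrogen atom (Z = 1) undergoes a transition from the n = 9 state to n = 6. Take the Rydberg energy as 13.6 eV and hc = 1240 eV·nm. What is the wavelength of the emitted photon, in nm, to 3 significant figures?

5910 nm

ΔE = 13.60 × (1/6² − 1/9²) = 13.60 × 0.01543 = 0.2099 eV.
λ = hc/ΔE = 1240 / 0.2099 = 5910 nm.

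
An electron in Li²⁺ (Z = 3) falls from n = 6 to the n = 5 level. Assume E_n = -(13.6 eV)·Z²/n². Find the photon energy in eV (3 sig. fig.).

1.50 eV

The Bohr energies scale as Z², so for Z = 3: E_n = −122.4/n² eV.
E_6 = −122.4/36 = −3.400 eV and E_5 = −122.4/25 = −4.896 eV.
The photon energy is |E_6 − E_5| = 1.50 eV.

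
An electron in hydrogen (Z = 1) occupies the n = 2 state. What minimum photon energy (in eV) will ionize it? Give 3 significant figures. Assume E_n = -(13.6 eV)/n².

3.40 eV

E_2 = −13.60/4 = −3.40 eV, so ionization (to E = 0) requires 3.40 eV.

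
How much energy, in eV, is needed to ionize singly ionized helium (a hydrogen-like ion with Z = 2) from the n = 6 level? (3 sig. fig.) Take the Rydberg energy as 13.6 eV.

1.51 eV

E_n = −13.6 Z²/n² = −54.40/n² eV for Z = 2.
E_6 = −54.40/36 = −1.51 eV, so ionization (to E = 0) requires 1.51 eV.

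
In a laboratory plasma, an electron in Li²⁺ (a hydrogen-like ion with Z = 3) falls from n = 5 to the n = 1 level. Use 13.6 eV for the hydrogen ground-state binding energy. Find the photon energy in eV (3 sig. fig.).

118 eV

The Bohr energies scale as Z², so for Z = 3: E_n = −122.4/n² eV.
E_5 = −122.4/25 = −4.896 eV and E_1 = −122.4/1 = −122.4 eV.
The photon energy is |E_5 − E_1| = 118 eV.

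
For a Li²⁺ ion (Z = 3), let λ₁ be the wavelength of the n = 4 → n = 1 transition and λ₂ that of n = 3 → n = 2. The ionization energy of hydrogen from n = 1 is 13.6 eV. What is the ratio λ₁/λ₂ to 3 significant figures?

0.148

λ ∝ 1/ΔE ∝ 1/(1/n_f² − 1/n_i²), and the Z² and hc factors cancel in the ratio.
λ₁/λ₂ = (1/2² − 1/3²)/(1/1² − 1/4²) = 0.1389/0.9375 = 0.148.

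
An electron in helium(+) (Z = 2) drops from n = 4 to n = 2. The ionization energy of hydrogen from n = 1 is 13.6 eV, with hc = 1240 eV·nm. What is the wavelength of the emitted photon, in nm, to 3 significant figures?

For Z = 2 the level energies scale as Z², so the effective Rydberg energy is 13.6 × 4 = 54.40 eV.
ΔE = 54.40 × (1/2² − 1/4²) = 54.40 × 0.1875 = 10.20 eV.
λ = hc/ΔE = 1240 / 10.20 = 122 nm.

122 nm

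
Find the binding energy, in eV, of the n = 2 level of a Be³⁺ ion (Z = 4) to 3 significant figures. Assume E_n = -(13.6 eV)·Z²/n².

54.4 eV

E_n = −13.6 Z²/n² = −217.6/n² eV for Z = 4.
E_2 = −217.6/4 = −54.4 eV, so ionization (to E = 0) requires 54.4 eV.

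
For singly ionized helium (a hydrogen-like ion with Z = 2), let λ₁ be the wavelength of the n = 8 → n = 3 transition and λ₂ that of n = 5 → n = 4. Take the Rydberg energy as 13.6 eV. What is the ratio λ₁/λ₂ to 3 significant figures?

0.236

λ ∝ 1/ΔE ∝ 1/(1/n_f² − 1/n_i²), and the Z² and hc factors cancel in the ratio.
λ₁/λ₂ = (1/4² − 1/5²)/(1/3² − 1/8²) = 0.02250/0.09549 = 0.236.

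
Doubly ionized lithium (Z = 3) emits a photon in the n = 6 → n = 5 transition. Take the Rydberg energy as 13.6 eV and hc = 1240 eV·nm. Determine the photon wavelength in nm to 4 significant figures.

828.9 nm

For Z = 3 the level energies scale as Z², so the effective Rydberg energy is 13.6 × 9 = 122.4 eV.
ΔE = 122.4 × (1/5² − 1/6²) = 122.4 × 0.01222 = 1.496 eV.
λ = hc/ΔE = 1240 / 1.496 = 828.9 nm.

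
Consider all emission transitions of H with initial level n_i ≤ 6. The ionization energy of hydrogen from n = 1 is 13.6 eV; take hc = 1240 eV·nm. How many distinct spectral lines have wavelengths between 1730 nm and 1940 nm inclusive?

1

Enumerate all n_i → n_f pairs with 1 ≤ n_f < n_i ≤ 6 and compute λ = 1240 / [13.6·1·(1/n_f² − 1/n_i²)].
Lines falling in [1730, 1940] nm: 4→3 (1876 nm).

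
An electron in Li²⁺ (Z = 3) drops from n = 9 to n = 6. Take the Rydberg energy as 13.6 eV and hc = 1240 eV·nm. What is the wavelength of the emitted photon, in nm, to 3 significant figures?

For Z = 3 the level energies scale as Z², so the effective Rydberg energy is 13.6 × 9 = 122.4 eV.
ΔE = 122.4 × (1/6² − 1/9²) = 122.4 × 0.01543 = 1.889 eV.
λ = hc/ΔE = 1240 / 1.889 = 656 nm.

656 nm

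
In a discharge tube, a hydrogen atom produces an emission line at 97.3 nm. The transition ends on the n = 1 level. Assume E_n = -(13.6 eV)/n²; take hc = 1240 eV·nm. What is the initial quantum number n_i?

n_i = 4

The photon energy is ΔE = hc/λ = 1240 / 97.3 = 12.74 eV.
With Z = 1, ΔE = 13.60 × (1/n_f² − 1/n_i²), so 1/n_f² − 1/n_i² = 0.9371.
With n_f = 1: 1/n_i² = 1/1 − 0.9371 = 0.06293, so n_i ≈ 3.99.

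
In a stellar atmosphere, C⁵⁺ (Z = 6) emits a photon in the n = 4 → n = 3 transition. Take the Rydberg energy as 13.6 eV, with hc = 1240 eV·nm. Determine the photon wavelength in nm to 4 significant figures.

For Z = 6 the level energies scale as Z², so the effective Rydberg energy is 13.6 × 36 = 489.6 eV.
ΔE = 489.6 × (1/3² − 1/4²) = 489.6 × 0.04861 = 23.80 eV.
λ = hc/ΔE = 1240 / 23.80 = 52.10 nm.

52.10 nm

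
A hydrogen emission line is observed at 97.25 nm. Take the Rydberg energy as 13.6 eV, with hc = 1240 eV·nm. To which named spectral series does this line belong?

Lyman

ΔE = 1240/97.25 = 12.75 eV.
This matches 13.6 × (1/1² − 1/4²), so n_f = 1: the Lyman series.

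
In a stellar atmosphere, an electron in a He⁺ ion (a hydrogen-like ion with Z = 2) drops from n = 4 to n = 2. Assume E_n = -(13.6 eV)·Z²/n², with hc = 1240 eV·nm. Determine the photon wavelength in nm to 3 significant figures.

122 nm

For Z = 2 the level energies scale as Z², so the effective Rydberg energy is 13.6 × 4 = 54.40 eV.
ΔE = 54.40 × (1/2² − 1/4²) = 54.40 × 0.1875 = 10.20 eV.
λ = hc/ΔE = 1240 / 10.20 = 122 nm.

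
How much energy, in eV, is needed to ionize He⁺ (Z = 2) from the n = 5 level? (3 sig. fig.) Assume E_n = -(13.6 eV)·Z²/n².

2.18 eV

E_n = −13.6 Z²/n² = −54.40/n² eV for Z = 2.
E_5 = −54.40/25 = −2.18 eV, so ionization (to E = 0) requires 2.18 eV.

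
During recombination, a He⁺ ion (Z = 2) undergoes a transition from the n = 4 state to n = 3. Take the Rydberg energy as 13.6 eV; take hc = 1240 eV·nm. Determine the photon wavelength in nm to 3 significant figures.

469 nm

For Z = 2 the level energies scale as Z², so the effective Rydberg energy is 13.6 × 4 = 54.40 eV.
ΔE = 54.40 × (1/3² − 1/4²) = 54.40 × 0.04861 = 2.644 eV.
λ = hc/ΔE = 1240 / 2.644 = 469 nm.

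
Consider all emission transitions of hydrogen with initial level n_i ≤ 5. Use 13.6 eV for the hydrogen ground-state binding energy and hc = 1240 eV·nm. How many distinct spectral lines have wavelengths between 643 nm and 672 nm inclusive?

1

Enumerate all n_i → n_f pairs with 1 ≤ n_f < n_i ≤ 5 and compute λ = 1240 / [13.6·1·(1/n_f² − 1/n_i²)].
Lines falling in [643, 672] nm: 3→2 (656.5 nm).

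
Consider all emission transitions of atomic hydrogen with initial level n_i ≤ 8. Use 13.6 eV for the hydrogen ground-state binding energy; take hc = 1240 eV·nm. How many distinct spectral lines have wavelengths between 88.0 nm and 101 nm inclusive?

5

Enumerate all n_i → n_f pairs with 1 ≤ n_f < n_i ≤ 8 and compute λ = 1240 / [13.6·1·(1/n_f² − 1/n_i²)].
Lines falling in [88.0, 101] nm: 8→1 (92.62 nm), 7→1 (93.08 nm), 6→1 (93.78 nm), 5→1 (94.98 nm), 4→1 (97.25 nm).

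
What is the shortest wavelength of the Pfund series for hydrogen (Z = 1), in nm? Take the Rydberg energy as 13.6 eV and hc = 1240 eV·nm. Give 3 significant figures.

2280 nm

The Pfund series has lower level n_f = 5; the series limit corresponds to n_i → ∞.
ΔE_max = 13.6 × 1 / 5² = 0.5440 eV.
λ_min = 1240 / 0.5440 = 2280 nm.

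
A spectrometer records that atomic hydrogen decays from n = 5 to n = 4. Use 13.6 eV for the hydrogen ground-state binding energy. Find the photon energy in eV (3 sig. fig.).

0.306 eV

E_5 = −13.60/25 = −0.5440 eV and E_4 = −13.60/16 = −0.8500 eV.
The photon energy is |E_5 − E_4| = 0.306 eV.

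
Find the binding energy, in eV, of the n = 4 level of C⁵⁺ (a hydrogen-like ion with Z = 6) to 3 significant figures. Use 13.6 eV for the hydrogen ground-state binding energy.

30.6 eV

E_n = −13.6 Z²/n² = −489.6/n² eV for Z = 6.
E_4 = −489.6/16 = −30.6 eV, so ionization (to E = 0) requires 30.6 eV.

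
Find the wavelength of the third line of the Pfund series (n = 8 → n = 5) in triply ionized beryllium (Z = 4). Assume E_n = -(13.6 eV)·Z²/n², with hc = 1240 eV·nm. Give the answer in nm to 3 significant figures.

The Pfund series terminates on n_f = 5; the third line has n_i = 5+3 = 8.
ΔE = 217.6 × (1/5² − 1/8²) = 5.304 eV.
λ = 1240 / 5.304 = 234 nm.

234 nm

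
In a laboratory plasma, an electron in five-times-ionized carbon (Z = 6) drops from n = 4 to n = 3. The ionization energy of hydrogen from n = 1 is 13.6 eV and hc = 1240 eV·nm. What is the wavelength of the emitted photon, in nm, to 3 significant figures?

For Z = 6 the level energies scale as Z², so the effective Rydberg energy is 13.6 × 36 = 489.6 eV.
ΔE = 489.6 × (1/3² − 1/4²) = 489.6 × 0.04861 = 23.80 eV.
λ = hc/ΔE = 1240 / 23.80 = 52.1 nm.

52.1 nm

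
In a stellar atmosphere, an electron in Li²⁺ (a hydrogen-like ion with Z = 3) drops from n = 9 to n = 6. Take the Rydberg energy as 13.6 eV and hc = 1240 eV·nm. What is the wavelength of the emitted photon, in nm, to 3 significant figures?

For Z = 3 the level energies scale as Z², so the effective Rydberg energy is 13.6 × 9 = 122.4 eV.
ΔE = 122.4 × (1/6² − 1/9²) = 122.4 × 0.01543 = 1.889 eV.
λ = hc/ΔE = 1240 / 1.889 = 656 nm.

656 nm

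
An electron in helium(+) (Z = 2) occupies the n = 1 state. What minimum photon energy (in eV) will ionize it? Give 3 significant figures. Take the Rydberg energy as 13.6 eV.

E_n = −13.6 Z²/n² = −54.40/n² eV for Z = 2.
E_1 = −54.40/1 = −54.4 eV, so ionization (to E = 0) requires 54.4 eV.

54.4 eV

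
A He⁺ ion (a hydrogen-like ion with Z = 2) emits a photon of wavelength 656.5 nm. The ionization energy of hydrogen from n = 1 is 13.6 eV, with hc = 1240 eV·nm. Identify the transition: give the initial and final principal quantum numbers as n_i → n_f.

The photon energy is ΔE = hc/λ = 1240 / 656.5 = 1.889 eV.
With Z = 2, ΔE = 54.40 × (1/n_f² − 1/n_i²), so 1/n_f² − 1/n_i² = 0.03472.
Trying n_f = 4 gives 1/n_i² = 0.02778, i.e. n_i ≈ 6; this pair matches.

n_i = 6, n_f = 4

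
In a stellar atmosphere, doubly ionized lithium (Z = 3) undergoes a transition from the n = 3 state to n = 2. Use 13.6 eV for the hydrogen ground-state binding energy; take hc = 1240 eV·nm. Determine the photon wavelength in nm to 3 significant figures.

72.9 nm

For Z = 3 the level energies scale as Z², so the effective Rydberg energy is 13.6 × 9 = 122.4 eV.
ΔE = 122.4 × (1/2² − 1/3²) = 122.4 × 0.1389 = 17.00 eV.
λ = hc/ΔE = 1240 / 17.00 = 72.9 nm.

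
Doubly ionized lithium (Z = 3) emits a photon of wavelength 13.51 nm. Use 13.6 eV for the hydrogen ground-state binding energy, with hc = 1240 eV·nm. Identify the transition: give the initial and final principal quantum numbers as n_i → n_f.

The photon energy is ΔE = hc/λ = 1240 / 13.51 = 91.78 eV.
With Z = 3, ΔE = 122.4 × (1/n_f² − 1/n_i²), so 1/n_f² − 1/n_i² = 0.7499.
Trying n_f = 1 gives 1/n_i² = 0.2501, i.e. n_i ≈ 2; this pair matches.

n_i = 2, n_f = 1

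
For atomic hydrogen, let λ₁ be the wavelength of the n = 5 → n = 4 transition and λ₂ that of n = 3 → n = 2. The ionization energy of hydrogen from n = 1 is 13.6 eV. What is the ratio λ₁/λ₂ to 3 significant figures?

λ ∝ 1/ΔE ∝ 1/(1/n_f² − 1/n_i²), and the Z² and hc factors cancel in the ratio.
λ₁/λ₂ = (1/2² − 1/3²)/(1/4² − 1/5²) = 0.1389/0.02250 = 6.17.

6.17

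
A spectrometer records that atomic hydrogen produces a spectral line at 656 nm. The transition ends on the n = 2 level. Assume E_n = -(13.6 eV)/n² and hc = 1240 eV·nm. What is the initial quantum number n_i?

The photon energy is ΔE = hc/λ = 1240 / 656 = 1.890 eV.
With Z = 1, ΔE = 13.60 × (1/n_f² − 1/n_i²), so 1/n_f² − 1/n_i² = 0.1390.
With n_f = 2: 1/n_i² = 1/4 − 0.1390 = 0.1110, so n_i ≈ 3.00.

n_i = 3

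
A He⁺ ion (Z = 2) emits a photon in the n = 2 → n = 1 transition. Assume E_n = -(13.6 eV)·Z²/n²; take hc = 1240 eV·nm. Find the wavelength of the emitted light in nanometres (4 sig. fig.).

For Z = 2 the level energies scale as Z², so the effective Rydberg energy is 13.6 × 4 = 54.40 eV.
ΔE = 54.40 × (1/1² − 1/2²) = 54.40 × 0.7500 = 40.80 eV.
λ = hc/ΔE = 1240 / 40.80 = 30.39 nm.

30.39 nm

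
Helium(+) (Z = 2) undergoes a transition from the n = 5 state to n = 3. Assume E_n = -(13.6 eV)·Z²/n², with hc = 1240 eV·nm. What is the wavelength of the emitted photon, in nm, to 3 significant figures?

321 nm

For Z = 2 the level energies scale as Z², so the effective Rydberg energy is 13.6 × 4 = 54.40 eV.
ΔE = 54.40 × (1/3² − 1/5²) = 54.40 × 0.07111 = 3.868 eV.
λ = hc/ΔE = 1240 / 3.868 = 321 nm.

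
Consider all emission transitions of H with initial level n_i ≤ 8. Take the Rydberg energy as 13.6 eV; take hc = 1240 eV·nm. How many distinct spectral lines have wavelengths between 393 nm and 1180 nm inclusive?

8

Enumerate all n_i → n_f pairs with 1 ≤ n_f < n_i ≤ 8 and compute λ = 1240 / [13.6·1·(1/n_f² − 1/n_i²)].
Lines falling in [393, 1180] nm: 7→2 (397.1 nm), 6→2 (410.3 nm), 5→2 (434.2 nm), 4→2 (486.3 nm), 3→2 (656.5 nm), 8→3 (954.9 nm), 7→3 (1005 nm), 6→3 (1094 nm).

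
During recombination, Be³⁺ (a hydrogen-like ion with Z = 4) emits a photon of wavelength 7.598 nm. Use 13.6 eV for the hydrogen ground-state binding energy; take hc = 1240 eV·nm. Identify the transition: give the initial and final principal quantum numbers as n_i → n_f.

n_i = 2, n_f = 1

The photon energy is ΔE = hc/λ = 1240 / 7.598 = 163.2 eV.
With Z = 4, ΔE = 217.6 × (1/n_f² − 1/n_i²), so 1/n_f² − 1/n_i² = 0.7500.
Trying n_f = 1 gives 1/n_i² = 0.2500, i.e. n_i ≈ 2; this pair matches.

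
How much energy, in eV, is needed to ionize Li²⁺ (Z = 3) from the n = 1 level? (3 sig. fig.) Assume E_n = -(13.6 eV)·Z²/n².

122 eV

E_n = −13.6 Z²/n² = −122.4/n² eV for Z = 3.
E_1 = −122.4/1 = −122 eV, so ionization (to E = 0) requires 122 eV.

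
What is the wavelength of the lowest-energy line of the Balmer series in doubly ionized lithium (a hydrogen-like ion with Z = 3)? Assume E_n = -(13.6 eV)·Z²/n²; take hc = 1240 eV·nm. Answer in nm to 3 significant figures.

72.9 nm

The Balmer series terminates on n_f = 2; the first line has n_i = 2+1 = 3.
ΔE = 122.4 × (1/2² − 1/3²) = 17.00 eV.
λ = 1240 / 17.00 = 72.9 nm.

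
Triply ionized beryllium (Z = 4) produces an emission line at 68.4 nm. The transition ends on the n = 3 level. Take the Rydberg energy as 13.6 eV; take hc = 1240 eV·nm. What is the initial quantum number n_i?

n_i = 6

The photon energy is ΔE = hc/λ = 1240 / 68.4 = 18.13 eV.
With Z = 4, ΔE = 217.6 × (1/n_f² − 1/n_i²), so 1/n_f² − 1/n_i² = 0.08331.
With n_f = 3: 1/n_i² = 1/9 − 0.08331 = 0.02780, so n_i ≈ 6.00.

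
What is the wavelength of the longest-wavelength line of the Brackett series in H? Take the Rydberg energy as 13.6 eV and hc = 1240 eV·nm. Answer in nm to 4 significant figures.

The Brackett series terminates on n_f = 4; the first line has n_i = 4+1 = 5.
ΔE = 13.60 × (1/4² − 1/5²) = 0.3060 eV.
λ = 1240 / 0.3060 = 4052 nm.

4052 nm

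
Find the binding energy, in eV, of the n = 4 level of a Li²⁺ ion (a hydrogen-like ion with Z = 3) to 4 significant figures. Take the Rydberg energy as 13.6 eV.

E_n = −13.6 Z²/n² = −122.4/n² eV for Z = 3.
E_4 = −122.4/16 = −7.650 eV, so ionization (to E = 0) requires 7.650 eV.

7.650 eV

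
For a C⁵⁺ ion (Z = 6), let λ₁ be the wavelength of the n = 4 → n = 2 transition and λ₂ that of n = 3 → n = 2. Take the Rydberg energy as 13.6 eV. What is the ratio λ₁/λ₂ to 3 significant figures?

0.741

λ ∝ 1/ΔE ∝ 1/(1/n_f² − 1/n_i²), and the Z² and hc factors cancel in the ratio.
λ₁/λ₂ = (1/2² − 1/3²)/(1/2² − 1/4²) = 0.1389/0.1875 = 0.741.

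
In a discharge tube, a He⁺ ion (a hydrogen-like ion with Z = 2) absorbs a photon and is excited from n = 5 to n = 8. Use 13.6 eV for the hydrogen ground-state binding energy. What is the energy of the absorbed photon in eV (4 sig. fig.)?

1.326 eV

The Bohr energies scale as Z², so for Z = 2: E_n = −54.40/n² eV.
E_8 = −54.40/64 = −0.8500 eV and E_5 = −54.40/25 = −2.176 eV.
The photon energy is |E_8 − E_5| = 1.326 eV.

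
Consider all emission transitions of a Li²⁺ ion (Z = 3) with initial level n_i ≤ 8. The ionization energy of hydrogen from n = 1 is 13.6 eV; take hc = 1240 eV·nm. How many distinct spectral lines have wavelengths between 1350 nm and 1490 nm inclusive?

Enumerate all n_i → n_f pairs with 1 ≤ n_f < n_i ≤ 8 and compute λ = 1240 / [13.6·9·(1/n_f² − 1/n_i²)].
Lines falling in [1350, 1490] nm: 7→6 (1375 nm).

1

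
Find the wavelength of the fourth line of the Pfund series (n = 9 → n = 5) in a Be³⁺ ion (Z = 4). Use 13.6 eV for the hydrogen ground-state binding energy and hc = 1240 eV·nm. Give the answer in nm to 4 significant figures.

206.1 nm

The Pfund series terminates on n_f = 5; the fourth line has n_i = 5+4 = 9.
ΔE = 217.6 × (1/5² − 1/9²) = 6.018 eV.
λ = 1240 / 6.018 = 206.1 nm.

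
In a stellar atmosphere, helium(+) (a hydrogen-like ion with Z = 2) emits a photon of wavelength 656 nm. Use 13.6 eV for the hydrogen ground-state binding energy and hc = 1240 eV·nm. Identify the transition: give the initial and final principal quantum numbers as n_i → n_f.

n_i = 6, n_f = 4

The photon energy is ΔE = hc/λ = 1240 / 656 = 1.890 eV.
With Z = 2, ΔE = 54.40 × (1/n_f² − 1/n_i²), so 1/n_f² − 1/n_i² = 0.03475.
Trying n_f = 4 gives 1/n_i² = 0.02775, i.e. n_i ≈ 6; this pair matches.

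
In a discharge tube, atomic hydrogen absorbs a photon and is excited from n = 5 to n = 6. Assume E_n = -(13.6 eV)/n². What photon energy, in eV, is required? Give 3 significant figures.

0.166 eV

E_6 = −13.60/36 = −0.3778 eV and E_5 = −13.60/25 = −0.5440 eV.
The photon energy is |E_6 − E_5| = 0.166 eV.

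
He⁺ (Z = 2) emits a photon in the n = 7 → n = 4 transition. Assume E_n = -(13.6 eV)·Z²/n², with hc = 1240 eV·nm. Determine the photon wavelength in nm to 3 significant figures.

For Z = 2 the level energies scale as Z², so the effective Rydberg energy is 13.6 × 4 = 54.40 eV.
ΔE = 54.40 × (1/4² − 1/7²) = 54.40 × 0.04209 = 2.290 eV.
λ = hc/ΔE = 1240 / 2.290 = 542 nm.

542 nm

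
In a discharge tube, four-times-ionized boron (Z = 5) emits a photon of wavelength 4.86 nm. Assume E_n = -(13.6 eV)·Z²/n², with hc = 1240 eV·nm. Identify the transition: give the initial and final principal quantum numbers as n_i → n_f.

The photon energy is ΔE = hc/λ = 1240 / 4.86 = 255.1 eV.
With Z = 5, ΔE = 340.0 × (1/n_f² − 1/n_i²), so 1/n_f² − 1/n_i² = 0.7504.
Trying n_f = 1 gives 1/n_i² = 0.2496, i.e. n_i ≈ 2; this pair matches.

n_i = 2, n_f = 1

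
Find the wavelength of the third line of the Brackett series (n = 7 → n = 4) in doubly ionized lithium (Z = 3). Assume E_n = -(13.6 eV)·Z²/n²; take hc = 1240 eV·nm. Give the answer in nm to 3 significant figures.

241 nm

The Brackett series terminates on n_f = 4; the third line has n_i = 4+3 = 7.
ΔE = 122.4 × (1/4² − 1/7²) = 5.152 eV.
λ = 1240 / 5.152 = 241 nm.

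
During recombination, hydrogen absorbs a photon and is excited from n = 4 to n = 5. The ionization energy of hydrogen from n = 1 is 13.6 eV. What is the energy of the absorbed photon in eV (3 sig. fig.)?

E_5 = −13.60/25 = −0.5440 eV and E_4 = −13.60/16 = −0.8500 eV.
The photon energy is |E_5 − E_4| = 0.306 eV.

0.306 eV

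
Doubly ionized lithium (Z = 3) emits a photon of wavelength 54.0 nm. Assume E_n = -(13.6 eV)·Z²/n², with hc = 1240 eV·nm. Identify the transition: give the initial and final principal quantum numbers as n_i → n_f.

n_i = 4, n_f = 2

The photon energy is ΔE = hc/λ = 1240 / 54.0 = 22.96 eV.
With Z = 3, ΔE = 122.4 × (1/n_f² − 1/n_i²), so 1/n_f² − 1/n_i² = 0.1876.
Trying n_f = 2 gives 1/n_i² = 0.06239, i.e. n_i ≈ 4; this pair matches.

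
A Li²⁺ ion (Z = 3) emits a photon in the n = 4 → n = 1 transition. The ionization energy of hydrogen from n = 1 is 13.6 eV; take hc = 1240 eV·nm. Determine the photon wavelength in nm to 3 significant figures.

10.8 nm

For Z = 3 the level energies scale as Z², so the effective Rydberg energy is 13.6 × 9 = 122.4 eV.
ΔE = 122.4 × (1/1² − 1/4²) = 122.4 × 0.9375 = 114.8 eV.
λ = hc/ΔE = 1240 / 114.8 = 10.8 nm.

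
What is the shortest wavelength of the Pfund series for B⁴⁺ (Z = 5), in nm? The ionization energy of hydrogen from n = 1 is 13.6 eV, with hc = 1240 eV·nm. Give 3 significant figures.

91.2 nm

The Pfund series has lower level n_f = 5; the series limit corresponds to n_i → ∞.
ΔE_max = 13.6 × 25 / 5² = 13.60 eV.
λ_min = 1240 / 13.60 = 91.2 nm.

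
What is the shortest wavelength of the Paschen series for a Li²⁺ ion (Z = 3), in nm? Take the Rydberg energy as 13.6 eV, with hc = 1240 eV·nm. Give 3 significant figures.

91.2 nm

The Paschen series has lower level n_f = 3; the series limit corresponds to n_i → ∞.
ΔE_max = 13.6 × 9 / 3² = 13.60 eV.
λ_min = 1240 / 13.60 = 91.2 nm.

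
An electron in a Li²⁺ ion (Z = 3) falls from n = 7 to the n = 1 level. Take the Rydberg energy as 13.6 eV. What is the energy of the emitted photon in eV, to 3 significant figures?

120 eV

The Bohr energies scale as Z², so for Z = 3: E_n = −122.4/n² eV.
E_7 = −122.4/49 = −2.498 eV and E_1 = −122.4/1 = −122.4 eV.
The photon energy is |E_7 − E_1| = 120 eV.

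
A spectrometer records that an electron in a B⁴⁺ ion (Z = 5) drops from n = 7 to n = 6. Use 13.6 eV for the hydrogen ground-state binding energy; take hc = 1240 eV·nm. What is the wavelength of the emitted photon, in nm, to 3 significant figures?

For Z = 5 the level energies scale as Z², so the effective Rydberg energy is 13.6 × 25 = 340.0 eV.
ΔE = 340.0 × (1/6² − 1/7²) = 340.0 × 0.007370 = 2.506 eV.
λ = hc/ΔE = 1240 / 2.506 = 495 nm.

495 nm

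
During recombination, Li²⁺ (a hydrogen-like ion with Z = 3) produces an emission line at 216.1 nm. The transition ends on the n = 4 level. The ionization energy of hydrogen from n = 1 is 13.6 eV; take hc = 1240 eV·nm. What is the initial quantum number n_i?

The photon energy is ΔE = hc/λ = 1240 / 216.1 = 5.738 eV.
With Z = 3, ΔE = 122.4 × (1/n_f² − 1/n_i²), so 1/n_f² − 1/n_i² = 0.04688.
With n_f = 4: 1/n_i² = 1/16 − 0.04688 = 0.01562, so n_i ≈ 8.00.

n_i = 8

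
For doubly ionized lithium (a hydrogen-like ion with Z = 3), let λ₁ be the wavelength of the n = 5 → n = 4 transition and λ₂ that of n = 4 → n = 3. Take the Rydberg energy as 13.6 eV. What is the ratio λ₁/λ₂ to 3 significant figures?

λ ∝ 1/ΔE ∝ 1/(1/n_f² − 1/n_i²), and the Z² and hc factors cancel in the ratio.
λ₁/λ₂ = (1/3² − 1/4²)/(1/4² − 1/5²) = 0.04861/0.02250 = 2.16.

2.16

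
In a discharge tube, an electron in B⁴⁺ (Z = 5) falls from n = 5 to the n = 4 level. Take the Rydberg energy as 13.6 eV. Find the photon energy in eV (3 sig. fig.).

7.65 eV

The Bohr energies scale as Z², so for Z = 5: E_n = −340.0/n² eV.
E_5 = −340.0/25 = −13.60 eV and E_4 = −340.0/16 = −21.25 eV.
The photon energy is |E_5 − E_4| = 7.65 eV.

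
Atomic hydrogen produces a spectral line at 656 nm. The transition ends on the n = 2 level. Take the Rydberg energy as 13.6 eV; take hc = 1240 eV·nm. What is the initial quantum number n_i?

The photon energy is ΔE = hc/λ = 1240 / 656 = 1.890 eV.
With Z = 1, ΔE = 13.60 × (1/n_f² − 1/n_i²), so 1/n_f² − 1/n_i² = 0.1390.
With n_f = 2: 1/n_i² = 1/4 − 0.1390 = 0.1110, so n_i ≈ 3.00.

n_i = 3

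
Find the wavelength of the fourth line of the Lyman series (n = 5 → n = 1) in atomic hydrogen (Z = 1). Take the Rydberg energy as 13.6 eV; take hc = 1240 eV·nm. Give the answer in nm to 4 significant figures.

94.98 nm

The Lyman series terminates on n_f = 1; the fourth line has n_i = 1+4 = 5.
ΔE = 13.60 × (1/1² − 1/5²) = 13.06 eV.
λ = 1240 / 13.06 = 94.98 nm.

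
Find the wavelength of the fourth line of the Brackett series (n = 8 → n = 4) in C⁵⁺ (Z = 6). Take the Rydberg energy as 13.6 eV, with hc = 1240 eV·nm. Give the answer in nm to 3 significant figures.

54.0 nm

The Brackett series terminates on n_f = 4; the fourth line has n_i = 4+4 = 8.
ΔE = 489.6 × (1/4² − 1/8²) = 22.95 eV.
λ = 1240 / 22.95 = 54.0 nm.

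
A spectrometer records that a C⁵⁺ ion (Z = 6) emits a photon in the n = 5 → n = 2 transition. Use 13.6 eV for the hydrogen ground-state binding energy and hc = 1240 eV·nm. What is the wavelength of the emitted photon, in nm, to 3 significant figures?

12.1 nm

For Z = 6 the level energies scale as Z², so the effective Rydberg energy is 13.6 × 36 = 489.6 eV.
ΔE = 489.6 × (1/2² − 1/5²) = 489.6 × 0.2100 = 102.8 eV.
λ = hc/ΔE = 1240 / 102.8 = 12.1 nm.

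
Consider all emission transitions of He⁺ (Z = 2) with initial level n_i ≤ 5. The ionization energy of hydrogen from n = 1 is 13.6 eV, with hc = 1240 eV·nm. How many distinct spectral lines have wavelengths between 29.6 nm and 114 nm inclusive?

2

Enumerate all n_i → n_f pairs with 1 ≤ n_f < n_i ≤ 5 and compute λ = 1240 / [13.6·4·(1/n_f² − 1/n_i²)].
Lines falling in [29.6, 114] nm: 2→1 (30.39 nm), 5→2 (108.5 nm).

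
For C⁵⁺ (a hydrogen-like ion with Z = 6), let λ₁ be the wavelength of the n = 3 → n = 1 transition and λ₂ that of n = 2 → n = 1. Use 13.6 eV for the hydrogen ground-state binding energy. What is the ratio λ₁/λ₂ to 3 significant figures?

λ ∝ 1/ΔE ∝ 1/(1/n_f² − 1/n_i²), and the Z² and hc factors cancel in the ratio.
λ₁/λ₂ = (1/1² − 1/2²)/(1/1² − 1/3²) = 0.7500/0.8889 = 0.844.

0.844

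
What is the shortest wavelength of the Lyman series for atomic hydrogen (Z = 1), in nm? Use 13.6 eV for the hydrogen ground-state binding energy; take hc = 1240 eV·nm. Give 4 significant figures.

The Lyman series has lower level n_f = 1; the series limit corresponds to n_i → ∞.
ΔE_max = 13.6 × 1 / 1² = 13.60 eV.
λ_min = 1240 / 13.60 = 91.18 nm.

91.18 nm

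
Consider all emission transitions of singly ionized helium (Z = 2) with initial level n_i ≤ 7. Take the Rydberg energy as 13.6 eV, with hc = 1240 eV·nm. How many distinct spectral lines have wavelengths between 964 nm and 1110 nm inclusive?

1

Enumerate all n_i → n_f pairs with 1 ≤ n_f < n_i ≤ 7 and compute λ = 1240 / [13.6·4·(1/n_f² − 1/n_i²)].
Lines falling in [964, 1110] nm: 5→4 (1013 nm).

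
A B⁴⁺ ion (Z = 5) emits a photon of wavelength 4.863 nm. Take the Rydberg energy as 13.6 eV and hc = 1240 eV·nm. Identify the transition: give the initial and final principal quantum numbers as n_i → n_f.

The photon energy is ΔE = hc/λ = 1240 / 4.863 = 255.0 eV.
With Z = 5, ΔE = 340.0 × (1/n_f² − 1/n_i²), so 1/n_f² − 1/n_i² = 0.7500.
Trying n_f = 1 gives 1/n_i² = 0.2500, i.e. n_i ≈ 2; this pair matches.

n_i = 2, n_f = 1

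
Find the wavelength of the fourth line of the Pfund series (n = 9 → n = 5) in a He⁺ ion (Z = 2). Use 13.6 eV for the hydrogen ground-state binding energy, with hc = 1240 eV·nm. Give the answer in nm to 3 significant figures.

824 nm

The Pfund series terminates on n_f = 5; the fourth line has n_i = 5+4 = 9.
ΔE = 54.40 × (1/5² − 1/9²) = 1.504 eV.
λ = 1240 / 1.504 = 824 nm.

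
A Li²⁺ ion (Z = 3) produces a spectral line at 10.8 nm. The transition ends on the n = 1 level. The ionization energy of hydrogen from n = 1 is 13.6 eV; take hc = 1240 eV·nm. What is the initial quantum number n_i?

n_i = 4

The photon energy is ΔE = hc/λ = 1240 / 10.8 = 114.8 eV.
With Z = 3, ΔE = 122.4 × (1/n_f² − 1/n_i²), so 1/n_f² − 1/n_i² = 0.9380.
With n_f = 1: 1/n_i² = 1/1 − 0.9380 = 0.06197, so n_i ≈ 4.02.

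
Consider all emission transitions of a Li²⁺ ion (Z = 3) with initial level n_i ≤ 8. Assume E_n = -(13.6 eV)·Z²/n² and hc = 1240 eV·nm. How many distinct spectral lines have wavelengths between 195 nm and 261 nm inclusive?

3

Enumerate all n_i → n_f pairs with 1 ≤ n_f < n_i ≤ 8 and compute λ = 1240 / [13.6·9·(1/n_f² − 1/n_i²)].
Lines falling in [195, 261] nm: 4→3 (208.4 nm), 8→4 (216.1 nm), 7→4 (240.7 nm).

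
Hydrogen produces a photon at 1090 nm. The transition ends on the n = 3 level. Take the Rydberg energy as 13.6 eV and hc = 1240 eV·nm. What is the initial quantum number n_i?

n_i = 6

The photon energy is ΔE = hc/λ = 1240 / 1090 = 1.138 eV.
With Z = 1, ΔE = 13.60 × (1/n_f² − 1/n_i²), so 1/n_f² − 1/n_i² = 0.08365.
With n_f = 3: 1/n_i² = 1/9 − 0.08365 = 0.02746, so n_i ≈ 6.03.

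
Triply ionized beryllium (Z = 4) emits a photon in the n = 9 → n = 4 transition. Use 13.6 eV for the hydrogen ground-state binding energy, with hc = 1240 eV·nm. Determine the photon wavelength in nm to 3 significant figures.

For Z = 4 the level energies scale as Z², so the effective Rydberg energy is 13.6 × 16 = 217.6 eV.
ΔE = 217.6 × (1/4² − 1/9²) = 217.6 × 0.05015 = 10.91 eV.
λ = hc/ΔE = 1240 / 10.91 = 114 nm.

114 nm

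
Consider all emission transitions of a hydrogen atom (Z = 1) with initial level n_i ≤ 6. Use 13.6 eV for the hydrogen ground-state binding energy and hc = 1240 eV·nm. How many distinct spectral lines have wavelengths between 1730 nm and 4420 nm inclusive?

Enumerate all n_i → n_f pairs with 1 ≤ n_f < n_i ≤ 6 and compute λ = 1240 / [13.6·1·(1/n_f² − 1/n_i²)].
Lines falling in [1730, 4420] nm: 4→3 (1876 nm), 6→4 (2626 nm), 5→4 (4052 nm).

3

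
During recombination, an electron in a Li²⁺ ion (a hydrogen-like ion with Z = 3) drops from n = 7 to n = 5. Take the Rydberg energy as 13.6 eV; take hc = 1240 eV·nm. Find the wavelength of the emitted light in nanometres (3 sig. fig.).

517 nm

For Z = 3 the level energies scale as Z², so the effective Rydberg energy is 13.6 × 9 = 122.4 eV.
ΔE = 122.4 × (1/5² − 1/7²) = 122.4 × 0.01959 = 2.398 eV.
λ = hc/ΔE = 1240 / 2.398 = 517 nm.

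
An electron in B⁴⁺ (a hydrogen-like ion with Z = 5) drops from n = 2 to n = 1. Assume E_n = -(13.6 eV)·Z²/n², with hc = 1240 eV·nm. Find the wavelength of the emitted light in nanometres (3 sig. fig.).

For Z = 5 the level energies scale as Z², so the effective Rydberg energy is 13.6 × 25 = 340.0 eV.
ΔE = 340.0 × (1/1² − 1/2²) = 340.0 × 0.7500 = 255.0 eV.
λ = hc/ΔE = 1240 / 255.0 = 4.86 nm.

4.86 nm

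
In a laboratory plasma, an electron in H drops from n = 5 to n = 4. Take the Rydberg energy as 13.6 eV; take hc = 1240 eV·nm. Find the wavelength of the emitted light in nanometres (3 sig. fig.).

ΔE = 13.60 × (1/4² − 1/5²) = 13.60 × 0.02250 = 0.3060 eV.
λ = hc/ΔE = 1240 / 0.3060 = 4050 nm.
This line belongs to the Brackett series.

4050 nm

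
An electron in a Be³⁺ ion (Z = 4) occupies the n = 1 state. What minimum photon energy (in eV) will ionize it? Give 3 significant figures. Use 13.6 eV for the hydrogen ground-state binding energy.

218 eV

E_n = −13.6 Z²/n² = −217.6/n² eV for Z = 4.
E_1 = −217.6/1 = −218 eV, so ionization (to E = 0) requires 218 eV.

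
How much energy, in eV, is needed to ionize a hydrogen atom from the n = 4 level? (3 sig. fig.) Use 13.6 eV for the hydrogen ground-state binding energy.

0.850 eV

E_4 = −13.60/16 = −0.850 eV, so ionization (to E = 0) requires 0.850 eV.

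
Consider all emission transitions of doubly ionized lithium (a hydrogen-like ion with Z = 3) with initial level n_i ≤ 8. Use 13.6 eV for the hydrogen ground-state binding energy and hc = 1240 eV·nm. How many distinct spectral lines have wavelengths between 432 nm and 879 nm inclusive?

Enumerate all n_i → n_f pairs with 1 ≤ n_f < n_i ≤ 8 and compute λ = 1240 / [13.6·9·(1/n_f² − 1/n_i²)].
Lines falling in [432, 879] nm: 5→4 (450.3 nm), 7→5 (517.1 nm), 6→5 (828.9 nm), 8→6 (833.6 nm).

4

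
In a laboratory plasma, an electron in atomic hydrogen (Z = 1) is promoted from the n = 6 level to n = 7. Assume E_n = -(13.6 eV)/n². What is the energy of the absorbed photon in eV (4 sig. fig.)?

E_7 = −13.60/49 = −0.2776 eV and E_6 = −13.60/36 = −0.3778 eV.
The photon energy is |E_7 − E_6| = 0.1002 eV.

0.1002 eV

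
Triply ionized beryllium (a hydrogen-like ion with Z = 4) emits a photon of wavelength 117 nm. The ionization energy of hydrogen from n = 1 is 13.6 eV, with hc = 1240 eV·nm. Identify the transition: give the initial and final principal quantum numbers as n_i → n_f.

The photon energy is ΔE = hc/λ = 1240 / 117 = 10.60 eV.
With Z = 4, ΔE = 217.6 × (1/n_f² − 1/n_i²), so 1/n_f² − 1/n_i² = 0.04871.
Trying n_f = 3 gives 1/n_i² = 0.06241, i.e. n_i ≈ 4; this pair matches.

n_i = 4, n_f = 3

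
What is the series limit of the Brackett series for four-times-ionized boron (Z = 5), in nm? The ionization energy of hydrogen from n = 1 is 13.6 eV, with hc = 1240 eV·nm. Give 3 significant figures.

The Brackett series has lower level n_f = 4; the series limit corresponds to n_i → ∞.
ΔE_max = 13.6 × 25 / 4² = 21.25 eV.
λ_min = 1240 / 21.25 = 58.4 nm.

58.4 nm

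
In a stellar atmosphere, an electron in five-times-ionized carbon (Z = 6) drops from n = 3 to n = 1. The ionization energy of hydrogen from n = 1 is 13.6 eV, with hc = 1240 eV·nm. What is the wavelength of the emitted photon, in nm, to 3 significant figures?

2.85 nm

For Z = 6 the level energies scale as Z², so the effective Rydberg energy is 13.6 × 36 = 489.6 eV.
ΔE = 489.6 × (1/1² − 1/3²) = 489.6 × 0.8889 = 435.2 eV.
λ = hc/ΔE = 1240 / 435.2 = 2.85 nm.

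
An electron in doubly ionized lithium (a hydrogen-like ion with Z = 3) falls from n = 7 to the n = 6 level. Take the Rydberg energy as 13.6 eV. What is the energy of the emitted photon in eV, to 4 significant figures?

0.9020 eV

The Bohr energies scale as Z², so for Z = 3: E_n = −122.4/n² eV.
E_7 = −122.4/49 = −2.498 eV and E_6 = −122.4/36 = −3.400 eV.
The photon energy is |E_7 − E_6| = 0.9020 eV.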